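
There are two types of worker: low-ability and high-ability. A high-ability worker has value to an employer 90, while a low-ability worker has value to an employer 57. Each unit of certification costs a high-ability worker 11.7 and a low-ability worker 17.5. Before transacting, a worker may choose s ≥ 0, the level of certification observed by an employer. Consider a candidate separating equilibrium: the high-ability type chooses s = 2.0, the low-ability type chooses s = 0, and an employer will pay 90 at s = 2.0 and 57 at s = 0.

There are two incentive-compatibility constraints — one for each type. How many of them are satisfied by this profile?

Low-ability type: stay at 0 → 57; mimic → 90 − 17.5 × 2.0 = 55. IC holds (57 ≥ 55).
High-ability type: signal → 90 − 11.7 × 2.0 = 66.6; deviate to 0 → 57. IC holds (66.6 ≥ 57).
2 of 2 constraints hold, so this is a separating equilibrium.

2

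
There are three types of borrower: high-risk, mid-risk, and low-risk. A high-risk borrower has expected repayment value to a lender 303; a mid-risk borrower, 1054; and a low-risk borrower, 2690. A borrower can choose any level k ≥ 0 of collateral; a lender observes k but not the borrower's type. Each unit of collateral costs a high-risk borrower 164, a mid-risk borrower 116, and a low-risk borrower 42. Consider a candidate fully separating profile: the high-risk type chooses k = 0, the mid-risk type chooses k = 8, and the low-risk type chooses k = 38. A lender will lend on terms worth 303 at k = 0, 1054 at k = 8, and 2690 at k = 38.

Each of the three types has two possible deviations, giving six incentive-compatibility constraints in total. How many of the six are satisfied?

Mid-risk (own payoff 1054 − 116×8 = 126): to k=0 gives 303 → profitable ✗; to k=38 gives 2690 − 116×38 = -1718 → no gain ✓.
Low-risk (own payoff 2690 − 42×38 = 1094): to k=0 gives 303 → no gain ✓; to k=8 gives 1054 − 42×8 = 718 → no gain ✓.
High-risk (own payoff 303): to k=8 gives 1054 − 164×8 = -258 → no gain ✓; to k=38 gives 2690 − 164×38 = -3542 → no gain ✓.
5 of the 6 constraints hold; not an equilibrium.

5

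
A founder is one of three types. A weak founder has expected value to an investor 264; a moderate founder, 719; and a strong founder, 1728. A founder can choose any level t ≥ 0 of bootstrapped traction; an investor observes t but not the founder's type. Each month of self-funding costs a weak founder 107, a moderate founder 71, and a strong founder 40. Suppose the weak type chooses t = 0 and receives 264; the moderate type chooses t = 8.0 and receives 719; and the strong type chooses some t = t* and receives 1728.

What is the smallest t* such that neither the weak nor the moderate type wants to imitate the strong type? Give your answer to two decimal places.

Weak type (on-path payoff 264) won't mimic when 264 ≥ 1728 − 107·t*, i.e. t* ≥ 13.68.
Moderate type (on-path payoff 719 − 71×8.0 = 151) won't mimic when 151 ≥ 1728 − 71·t*, i.e. t* ≥ 22.21.
Both must hold, so t* = max(13.68, 22.21) = 22.21. The moderate type's constraint binds.

22.21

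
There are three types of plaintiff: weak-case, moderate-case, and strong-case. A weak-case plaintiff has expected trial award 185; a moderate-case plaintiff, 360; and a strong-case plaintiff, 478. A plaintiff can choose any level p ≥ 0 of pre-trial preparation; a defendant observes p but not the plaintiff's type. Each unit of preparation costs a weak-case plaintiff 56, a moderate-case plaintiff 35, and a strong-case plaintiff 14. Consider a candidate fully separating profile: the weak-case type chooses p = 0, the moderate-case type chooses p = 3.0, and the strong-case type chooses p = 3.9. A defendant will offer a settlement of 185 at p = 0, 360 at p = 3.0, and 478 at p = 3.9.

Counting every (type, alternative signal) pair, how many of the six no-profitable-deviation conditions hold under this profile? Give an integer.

3

Strong-case (own payoff 478 − 14×3.9 = 423.4): to p=0 gives 185 → no gain ✓; to p=3.0 gives 360 − 14×3.0 = 318 → no gain ✓.
Moderate-case (own payoff 360 − 35×3.0 = 255): to p=0 gives 185 → no gain ✓; to p=3.9 gives 478 − 35×3.9 = 341.5 → profitable ✗.
Weak-case (own payoff 185): to p=3.0 gives 360 − 56×3.0 = 192 → profitable ✗; to p=3.9 gives 478 − 56×3.9 = 259.6 → profitable ✗.
3 of the 6 constraints hold; not an equilibrium.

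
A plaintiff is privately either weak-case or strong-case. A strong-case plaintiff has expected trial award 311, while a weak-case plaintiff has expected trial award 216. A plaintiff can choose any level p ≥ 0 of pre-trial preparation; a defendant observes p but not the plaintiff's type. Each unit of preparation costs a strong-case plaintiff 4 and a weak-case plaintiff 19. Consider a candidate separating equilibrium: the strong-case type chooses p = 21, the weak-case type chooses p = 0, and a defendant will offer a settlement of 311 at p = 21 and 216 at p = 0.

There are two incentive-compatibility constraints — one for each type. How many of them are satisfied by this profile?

2

Strong-case type: signal → 311 − 4 × 21 = 227; deviate to 0 → 216. IC holds (227 ≥ 216).
Weak-case type: stay at 0 → 216; mimic → 311 − 19 × 21 = -88. IC holds (216 ≥ -88).
2 of 2 constraints hold, so this is a separating equilibrium.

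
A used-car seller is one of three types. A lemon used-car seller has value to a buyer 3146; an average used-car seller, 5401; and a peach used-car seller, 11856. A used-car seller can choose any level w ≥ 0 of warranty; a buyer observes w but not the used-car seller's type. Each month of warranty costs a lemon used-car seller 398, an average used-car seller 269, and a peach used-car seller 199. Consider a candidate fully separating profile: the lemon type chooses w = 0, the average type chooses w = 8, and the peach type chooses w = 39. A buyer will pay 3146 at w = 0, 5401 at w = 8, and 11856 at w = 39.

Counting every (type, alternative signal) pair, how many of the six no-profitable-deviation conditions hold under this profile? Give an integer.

Lemon (own payoff 3146): to w=8 gives 5401 − 398×8 = 2217 → no gain ✓; to w=39 gives 11856 − 398×39 = -3666 → no gain ✓.
Peach (own payoff 11856 − 199×39 = 4095): to w=0 gives 3146 → no gain ✓; to w=8 gives 5401 − 199×8 = 3809 → no gain ✓.
Average (own payoff 5401 − 269×8 = 3249): to w=0 gives 3146 → no gain ✓; to w=39 gives 11856 − 269×39 = 1365 → no gain ✓.
6 of the 6 constraints hold; this profile is a separating equilibrium.

6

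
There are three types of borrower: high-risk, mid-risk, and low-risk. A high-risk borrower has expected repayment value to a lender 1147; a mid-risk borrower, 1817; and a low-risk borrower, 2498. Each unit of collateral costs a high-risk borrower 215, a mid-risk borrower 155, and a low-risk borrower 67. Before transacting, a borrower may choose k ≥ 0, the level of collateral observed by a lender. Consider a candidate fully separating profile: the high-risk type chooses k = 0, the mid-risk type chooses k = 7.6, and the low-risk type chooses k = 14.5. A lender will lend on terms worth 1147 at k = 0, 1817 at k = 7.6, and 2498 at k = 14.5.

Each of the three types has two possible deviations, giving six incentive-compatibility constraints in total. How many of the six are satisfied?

5

Mid-risk (own payoff 1817 − 155×7.6 = 639): to k=0 gives 1147 → profitable ✗; to k=14.5 gives 2498 − 155×14.5 = 250.5 → no gain ✓.
Low-risk (own payoff 2498 − 67×14.5 = 1526.5): to k=0 gives 1147 → no gain ✓; to k=7.6 gives 1817 − 67×7.6 = 1307.8 → no gain ✓.
High-risk (own payoff 1147): to k=7.6 gives 1817 − 215×7.6 = 183 → no gain ✓; to k=14.5 gives 2498 − 215×14.5 = -619.5 → no gain ✓.
5 of the 6 constraints hold; not an equilibrium.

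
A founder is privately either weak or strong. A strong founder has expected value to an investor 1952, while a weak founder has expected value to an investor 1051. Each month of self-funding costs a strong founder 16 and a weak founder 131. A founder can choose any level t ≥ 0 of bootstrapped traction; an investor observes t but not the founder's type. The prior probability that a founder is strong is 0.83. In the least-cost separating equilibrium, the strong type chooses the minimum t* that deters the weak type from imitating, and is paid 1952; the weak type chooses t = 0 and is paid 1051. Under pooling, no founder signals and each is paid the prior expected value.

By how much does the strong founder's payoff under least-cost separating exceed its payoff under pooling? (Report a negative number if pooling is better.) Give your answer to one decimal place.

43.1

Least-cost separating signal: t* solves 1051 = 1952 − 131·t*, so t* = (1952 − 1051)/131 ≈ 6.8779.
Strong type's separating payoff: 1952 − 16 × t* = 1952 − 16 × (1952 − 1051)/131 = 1952 − 14416/131 ≈ 1841.954.
Pooling payoff: 0.83 × 1952 + 0.17 × 1051 = 1798.83.
Difference: 1841.954 − 1798.83 = 43.124, i.e. 43.1 to one decimal place.
The strong type prefers to separate.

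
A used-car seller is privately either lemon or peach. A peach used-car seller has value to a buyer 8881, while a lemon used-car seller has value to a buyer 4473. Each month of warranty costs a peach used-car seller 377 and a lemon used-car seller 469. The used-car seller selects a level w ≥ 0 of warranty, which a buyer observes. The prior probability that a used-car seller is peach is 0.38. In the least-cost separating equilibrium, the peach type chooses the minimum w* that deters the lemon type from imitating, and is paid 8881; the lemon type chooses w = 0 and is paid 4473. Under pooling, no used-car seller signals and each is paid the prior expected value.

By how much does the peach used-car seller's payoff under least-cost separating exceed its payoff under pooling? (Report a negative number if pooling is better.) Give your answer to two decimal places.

Least-cost separating signal: w* solves 4473 = 8881 − 469·w*, so w* = (8881 − 4473)/469 ≈ 9.3987.
Peach type's separating payoff: 8881 − 377 × w* = 8881 − 377 × (8881 − 4473)/469 = 8881 − 1661816/469 ≈ 5337.6823.
Pooling payoff: 0.38 × 8881 + 0.62 × 4473 = 6148.04.
Difference: 5337.6823 − 6148.04 = -810.3577, i.e. -810.36 to two decimal places.
The peach type would prefer the pooling outcome.

-810.36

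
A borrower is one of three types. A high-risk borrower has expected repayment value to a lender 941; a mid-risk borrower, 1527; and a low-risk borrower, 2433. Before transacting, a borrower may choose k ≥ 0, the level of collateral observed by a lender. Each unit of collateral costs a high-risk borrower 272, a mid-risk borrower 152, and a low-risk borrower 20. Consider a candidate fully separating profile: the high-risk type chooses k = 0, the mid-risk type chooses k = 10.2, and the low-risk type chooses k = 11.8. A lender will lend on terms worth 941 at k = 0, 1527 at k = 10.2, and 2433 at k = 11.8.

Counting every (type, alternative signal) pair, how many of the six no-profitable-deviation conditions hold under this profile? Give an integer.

4

Mid-risk (own payoff 1527 − 152×10.2 = -23.4): to k=0 gives 941 → profitable ✗; to k=11.8 gives 2433 − 152×11.8 = 639.4 → profitable ✗.
High-risk (own payoff 941): to k=10.2 gives 1527 − 272×10.2 = -1247.4 → no gain ✓; to k=11.8 gives 2433 − 272×11.8 = -776.6 → no gain ✓.
Low-risk (own payoff 2433 − 20×11.8 = 2197): to k=0 gives 941 → no gain ✓; to k=10.2 gives 1527 − 20×10.2 = 1323 → no gain ✓.
4 of the 6 constraints hold; not an equilibrium.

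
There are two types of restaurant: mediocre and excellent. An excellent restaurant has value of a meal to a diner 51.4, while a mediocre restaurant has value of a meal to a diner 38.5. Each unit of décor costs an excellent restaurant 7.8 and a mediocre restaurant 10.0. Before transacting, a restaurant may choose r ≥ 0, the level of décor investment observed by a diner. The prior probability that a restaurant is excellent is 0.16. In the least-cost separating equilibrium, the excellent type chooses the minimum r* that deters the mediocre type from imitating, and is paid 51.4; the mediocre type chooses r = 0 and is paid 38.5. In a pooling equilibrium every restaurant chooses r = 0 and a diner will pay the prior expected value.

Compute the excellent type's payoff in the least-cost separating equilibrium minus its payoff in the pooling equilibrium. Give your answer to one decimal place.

Least-cost separating signal: r* solves 38.5 = 51.4 − 10.0·r*, so r* = (51.4 − 38.5)/10.0 = 1.29.
Excellent type's separating payoff: 51.4 − 7.8 × r* = 51.4 − 7.8 × (51.4 − 38.5)/10.0 = 51.4 − 100.62/10.0 = 41.338.
Pooling payoff: 0.16 × 51.4 + 0.84 × 38.5 = 40.564.
Difference: 41.338 − 40.564 = 0.774, i.e. 0.8 to one decimal place.
The excellent type prefers to separate.

0.8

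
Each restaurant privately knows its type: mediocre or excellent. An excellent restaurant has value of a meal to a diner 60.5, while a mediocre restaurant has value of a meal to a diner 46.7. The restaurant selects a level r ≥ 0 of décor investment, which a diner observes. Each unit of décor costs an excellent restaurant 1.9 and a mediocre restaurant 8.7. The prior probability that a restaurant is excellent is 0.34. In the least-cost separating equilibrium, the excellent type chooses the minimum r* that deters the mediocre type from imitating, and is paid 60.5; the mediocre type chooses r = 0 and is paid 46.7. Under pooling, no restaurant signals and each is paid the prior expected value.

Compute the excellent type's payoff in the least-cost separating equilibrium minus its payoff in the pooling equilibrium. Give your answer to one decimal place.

6.1

Least-cost separating signal: r* solves 46.7 = 60.5 − 8.7·r*, so r* = (60.5 − 46.7)/8.7 ≈ 1.5862.
Excellent type's separating payoff: 60.5 − 1.9 × r* = 60.5 − 1.9 × (60.5 − 46.7)/8.7 = 60.5 − 26.22/8.7 ≈ 57.486.
Pooling payoff: 0.34 × 60.5 + 0.66 × 46.7 = 51.392.
Difference: 57.486 − 51.392 = 6.094, i.e. 6.1 to one decimal place.
The excellent type prefers to separate.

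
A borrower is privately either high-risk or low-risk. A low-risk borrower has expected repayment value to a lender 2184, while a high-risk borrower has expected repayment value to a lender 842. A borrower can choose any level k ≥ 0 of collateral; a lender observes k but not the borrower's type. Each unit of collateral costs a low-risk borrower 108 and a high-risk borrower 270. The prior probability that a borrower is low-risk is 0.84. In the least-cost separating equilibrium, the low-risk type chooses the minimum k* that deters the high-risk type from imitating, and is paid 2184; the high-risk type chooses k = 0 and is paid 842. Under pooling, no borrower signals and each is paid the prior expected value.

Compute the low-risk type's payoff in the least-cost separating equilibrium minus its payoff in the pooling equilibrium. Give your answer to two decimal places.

-322.08

Least-cost separating signal: k* solves 842 = 2184 − 270·k*, so k* = (2184 − 842)/270 ≈ 4.9704.
Low-risk type's separating payoff: 2184 − 108 × k* = 2184 − 108 × (2184 − 842)/270 = 2184 − 144936/270 = 1647.2.
Pooling payoff: 0.84 × 2184 + 0.16 × 842 = 1969.28.
Difference: 1647.2 − 1969.28 = -322.08.
The low-risk type would prefer the pooling outcome.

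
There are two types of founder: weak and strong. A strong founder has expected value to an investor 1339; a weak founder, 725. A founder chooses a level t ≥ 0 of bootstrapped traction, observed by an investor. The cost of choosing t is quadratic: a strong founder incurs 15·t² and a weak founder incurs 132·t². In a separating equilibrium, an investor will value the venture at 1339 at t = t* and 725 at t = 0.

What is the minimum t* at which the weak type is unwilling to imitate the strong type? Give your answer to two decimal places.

2.16

The weak type at t = 0 receives 725; imitating at t* yields 1339 − 132·t*².
Indifference: 725 = 1339 − 132·t*², so t*² = (1339 − 725) / 132 ≈ 4.6515.
t* = √4.6515 ≈ 2.16.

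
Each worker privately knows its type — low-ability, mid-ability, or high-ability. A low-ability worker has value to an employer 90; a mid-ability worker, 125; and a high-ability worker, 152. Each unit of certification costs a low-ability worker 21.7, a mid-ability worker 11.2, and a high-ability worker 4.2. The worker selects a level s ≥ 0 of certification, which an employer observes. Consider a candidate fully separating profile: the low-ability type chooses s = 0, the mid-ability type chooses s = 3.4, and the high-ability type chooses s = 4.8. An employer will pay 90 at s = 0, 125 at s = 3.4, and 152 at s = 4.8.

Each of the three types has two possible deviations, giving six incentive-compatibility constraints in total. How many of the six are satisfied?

High-ability (own payoff 152 − 4.2×4.8 = 131.84): to s=0 gives 90 → no gain ✓; to s=3.4 gives 125 − 4.2×3.4 = 110.72 → no gain ✓.
Mid-ability (own payoff 125 − 11.2×3.4 = 86.92): to s=0 gives 90 → profitable ✗; to s=4.8 gives 152 − 11.2×4.8 = 98.24 → profitable ✗.
Low-ability (own payoff 90): to s=3.4 gives 125 − 21.7×3.4 = 51.22 → no gain ✓; to s=4.8 gives 152 − 21.7×4.8 = 47.84 → no gain ✓.
4 of the 6 constraints hold; not an equilibrium.

4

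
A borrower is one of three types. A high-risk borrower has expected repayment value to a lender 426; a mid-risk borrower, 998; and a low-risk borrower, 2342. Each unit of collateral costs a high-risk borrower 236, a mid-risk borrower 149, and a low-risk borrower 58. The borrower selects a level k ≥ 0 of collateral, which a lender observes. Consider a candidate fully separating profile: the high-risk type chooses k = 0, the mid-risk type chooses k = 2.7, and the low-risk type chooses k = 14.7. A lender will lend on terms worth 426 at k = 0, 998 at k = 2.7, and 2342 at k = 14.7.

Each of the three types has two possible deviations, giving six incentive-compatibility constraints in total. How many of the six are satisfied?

High-risk (own payoff 426): to k=2.7 gives 998 − 236×2.7 = 360.8 → no gain ✓; to k=14.7 gives 2342 − 236×14.7 = -1127.2 → no gain ✓.
Mid-risk (own payoff 998 − 149×2.7 = 595.7): to k=0 gives 426 → no gain ✓; to k=14.7 gives 2342 − 149×14.7 = 151.7 → no gain ✓.
Low-risk (own payoff 2342 − 58×14.7 = 1489.4): to k=0 gives 426 → no gain ✓; to k=2.7 gives 998 − 58×2.7 = 841.4 → no gain ✓.
6 of the 6 constraints hold; this profile is a separating equilibrium.

6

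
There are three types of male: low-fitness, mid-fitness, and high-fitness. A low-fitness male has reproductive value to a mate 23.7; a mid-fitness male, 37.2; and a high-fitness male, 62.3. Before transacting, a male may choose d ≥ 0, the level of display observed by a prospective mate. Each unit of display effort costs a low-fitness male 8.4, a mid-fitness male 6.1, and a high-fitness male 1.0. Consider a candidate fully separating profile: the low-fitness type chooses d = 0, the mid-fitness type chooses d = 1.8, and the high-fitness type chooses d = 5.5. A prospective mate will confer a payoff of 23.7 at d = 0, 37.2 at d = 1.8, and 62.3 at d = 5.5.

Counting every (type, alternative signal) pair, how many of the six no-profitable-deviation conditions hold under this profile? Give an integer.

5

Low-fitness (own payoff 23.7): to d=1.8 gives 37.2 − 8.4×1.8 = 22.08 → no gain ✓; to d=5.5 gives 62.3 − 8.4×5.5 = 16.1 → no gain ✓.
Mid-fitness (own payoff 37.2 − 6.1×1.8 = 26.22): to d=0 gives 23.7 → no gain ✓; to d=5.5 gives 62.3 − 6.1×5.5 = 28.75 → profitable ✗.
High-fitness (own payoff 62.3 − 1.0×5.5 = 56.8): to d=0 gives 23.7 → no gain ✓; to d=1.8 gives 37.2 − 1.0×1.8 = 35.4 → no gain ✓.
5 of the 6 constraints hold; not an equilibrium.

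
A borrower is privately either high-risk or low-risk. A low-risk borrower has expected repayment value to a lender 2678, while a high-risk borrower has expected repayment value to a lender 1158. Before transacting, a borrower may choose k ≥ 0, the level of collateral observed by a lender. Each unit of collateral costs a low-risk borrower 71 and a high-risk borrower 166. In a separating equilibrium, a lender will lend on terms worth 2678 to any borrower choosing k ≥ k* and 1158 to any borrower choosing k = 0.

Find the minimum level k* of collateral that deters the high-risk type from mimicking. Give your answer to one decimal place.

A high-risk borrower choosing k = 0 receives 1158.
Imitating at k* instead would pay 2678 at cost 166·k*, netting 2678 − 166·k*.
Indifference: 1158 = 2678 − 166·k*, so k* = (2678 − 1158) / 166 ≈ 9.2.
At k* the high-risk type's incentive constraint just binds; the low-risk type strictly prefers k* since its per-unit cost is lower.

9.2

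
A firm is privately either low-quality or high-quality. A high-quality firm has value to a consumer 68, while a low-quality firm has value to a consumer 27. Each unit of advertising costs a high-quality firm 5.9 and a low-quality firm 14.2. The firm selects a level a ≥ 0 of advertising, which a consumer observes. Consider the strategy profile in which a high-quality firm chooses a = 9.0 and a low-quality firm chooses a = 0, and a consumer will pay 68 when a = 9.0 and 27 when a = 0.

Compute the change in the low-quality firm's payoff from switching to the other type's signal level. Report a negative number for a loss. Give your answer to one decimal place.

Playing a = 0 the low-quality firm receives 27.
Deviating to a = 9.0 brings payment 68 at cost 14.2 × 9.0 = 127.8, netting -59.8.
Gain from deviating: -59.8 − 27 = -86.8.
The gain is negative, so the low-quality type's incentive-compatibility constraint is satisfied.

-86.8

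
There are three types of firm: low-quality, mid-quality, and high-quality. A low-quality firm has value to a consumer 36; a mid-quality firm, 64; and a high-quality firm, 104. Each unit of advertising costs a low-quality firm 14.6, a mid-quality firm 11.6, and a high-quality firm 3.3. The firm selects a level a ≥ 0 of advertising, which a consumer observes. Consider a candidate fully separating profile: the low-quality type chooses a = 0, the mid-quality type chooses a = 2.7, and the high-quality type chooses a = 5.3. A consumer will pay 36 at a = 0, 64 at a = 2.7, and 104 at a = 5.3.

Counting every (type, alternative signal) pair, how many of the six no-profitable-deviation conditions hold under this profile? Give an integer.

High-quality (own payoff 104 − 3.3×5.3 = 86.51): to a=0 gives 36 → no gain ✓; to a=2.7 gives 64 − 3.3×2.7 = 55.09 → no gain ✓.
Low-quality (own payoff 36): to a=2.7 gives 64 − 14.6×2.7 = 24.58 → no gain ✓; to a=5.3 gives 104 − 14.6×5.3 = 26.62 → no gain ✓.
Mid-quality (own payoff 64 − 11.6×2.7 = 32.68): to a=0 gives 36 → profitable ✗; to a=5.3 gives 104 − 11.6×5.3 = 42.52 → profitable ✗.
4 of the 6 constraints hold; not an equilibrium.

4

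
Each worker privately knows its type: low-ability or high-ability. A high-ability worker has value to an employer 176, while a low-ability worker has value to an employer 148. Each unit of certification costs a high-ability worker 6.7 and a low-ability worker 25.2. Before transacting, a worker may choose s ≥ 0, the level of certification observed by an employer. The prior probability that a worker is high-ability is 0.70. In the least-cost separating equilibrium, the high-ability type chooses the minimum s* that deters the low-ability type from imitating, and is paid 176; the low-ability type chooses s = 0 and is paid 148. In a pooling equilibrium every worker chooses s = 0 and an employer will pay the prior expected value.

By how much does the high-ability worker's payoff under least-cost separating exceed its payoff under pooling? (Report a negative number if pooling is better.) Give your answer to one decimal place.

1.0

Least-cost separating signal: s* solves 148 = 176 − 25.2·s*, so s* = (176 − 148)/25.2 ≈ 1.1111.
High-ability type's separating payoff: 176 − 6.7 × s* = 176 − 6.7 × (176 − 148)/25.2 = 176 − 187.6/25.2 ≈ 168.556.
Pooling payoff: 0.70 × 176 + 0.30 × 148 = 167.6.
Difference: 168.556 − 167.6 = 0.956, i.e. 1.0 to one decimal place.
The high-ability type prefers to separate.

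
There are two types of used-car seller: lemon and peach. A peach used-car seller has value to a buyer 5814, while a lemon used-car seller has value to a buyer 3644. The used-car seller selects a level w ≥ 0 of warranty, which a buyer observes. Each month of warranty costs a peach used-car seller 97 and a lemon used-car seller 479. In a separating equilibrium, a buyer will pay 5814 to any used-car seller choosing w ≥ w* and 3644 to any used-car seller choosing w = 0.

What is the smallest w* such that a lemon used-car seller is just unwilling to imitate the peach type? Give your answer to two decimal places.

A lemon used-car seller choosing w = 0 receives 3644.
Imitating at w* instead would pay 5814 at cost 479·w*, netting 5814 − 479·w*.
Indifference: 3644 = 5814 − 479·w*, so w* = (5814 − 3644) / 479 ≈ 4.53.
This is the lemon type's binding incentive-compatibility constraint; any w ≥ 4.53 sustains separation on that side.

4.53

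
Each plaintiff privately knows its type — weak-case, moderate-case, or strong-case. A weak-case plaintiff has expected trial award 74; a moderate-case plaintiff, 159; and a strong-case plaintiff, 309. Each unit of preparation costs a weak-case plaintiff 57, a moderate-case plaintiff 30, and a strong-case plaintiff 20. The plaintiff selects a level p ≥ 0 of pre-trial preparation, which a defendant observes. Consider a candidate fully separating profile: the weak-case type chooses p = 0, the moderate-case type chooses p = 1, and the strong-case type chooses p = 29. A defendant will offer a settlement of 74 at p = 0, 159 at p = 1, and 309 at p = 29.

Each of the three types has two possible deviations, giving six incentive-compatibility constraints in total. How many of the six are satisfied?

Moderate-case (own payoff 159 − 30×1 = 129): to p=0 gives 74 → no gain ✓; to p=29 gives 309 − 30×29 = -561 → no gain ✓.
Strong-case (own payoff 309 − 20×29 = -271): to p=0 gives 74 → profitable ✗; to p=1 gives 159 − 20×1 = 139 → profitable ✗.
Weak-case (own payoff 74): to p=1 gives 159 − 57×1 = 102 → profitable ✗; to p=29 gives 309 − 57×29 = -1344 → no gain ✓.
3 of the 6 constraints hold; not an equilibrium.

3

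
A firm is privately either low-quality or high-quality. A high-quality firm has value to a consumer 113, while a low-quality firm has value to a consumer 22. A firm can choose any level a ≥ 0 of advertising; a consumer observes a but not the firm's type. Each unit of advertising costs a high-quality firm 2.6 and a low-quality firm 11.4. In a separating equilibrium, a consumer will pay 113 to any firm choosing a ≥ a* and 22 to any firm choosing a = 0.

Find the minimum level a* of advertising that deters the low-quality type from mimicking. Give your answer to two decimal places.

7.98

A low-quality firm choosing a = 0 receives 22.
Imitating at a* instead would pay 113 at cost 11.4·a*, netting 113 − 11.4·a*.
Indifference: 22 = 113 − 11.4·a*, so a* = (113 − 22) / 11.4 ≈ 7.98.
At a* the low-quality type's incentive constraint just binds; the high-quality type strictly prefers a* since its per-unit cost is lower.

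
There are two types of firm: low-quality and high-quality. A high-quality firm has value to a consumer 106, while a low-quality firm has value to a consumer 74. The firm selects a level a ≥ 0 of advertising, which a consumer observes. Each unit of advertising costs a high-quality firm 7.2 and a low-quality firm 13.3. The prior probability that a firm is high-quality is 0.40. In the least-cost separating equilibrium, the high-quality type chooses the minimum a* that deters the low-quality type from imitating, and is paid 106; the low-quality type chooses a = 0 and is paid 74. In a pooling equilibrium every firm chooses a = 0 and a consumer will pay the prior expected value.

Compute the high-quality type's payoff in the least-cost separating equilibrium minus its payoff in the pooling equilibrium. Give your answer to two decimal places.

1.88

Least-cost separating signal: a* solves 74 = 106 − 13.3·a*, so a* = (106 − 74)/13.3 ≈ 2.4060.
High-quality type's separating payoff: 106 − 7.2 × a* = 106 − 7.2 × (106 − 74)/13.3 = 106 − 230.4/13.3 ≈ 88.6767.
Pooling payoff: 0.40 × 106 + 0.60 × 74 = 86.8.
Difference: 88.6767 − 86.8 = 1.8767, i.e. 1.88 to two decimal places.
The high-quality type prefers to separate.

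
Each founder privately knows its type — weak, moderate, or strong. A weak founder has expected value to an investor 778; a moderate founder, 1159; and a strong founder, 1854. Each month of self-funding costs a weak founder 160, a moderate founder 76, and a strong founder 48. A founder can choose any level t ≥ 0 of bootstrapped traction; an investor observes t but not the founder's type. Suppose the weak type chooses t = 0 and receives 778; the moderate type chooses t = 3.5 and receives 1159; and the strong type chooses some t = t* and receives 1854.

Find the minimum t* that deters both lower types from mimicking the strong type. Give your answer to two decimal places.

Weak type (on-path payoff 778) won't mimic when 778 ≥ 1854 − 160·t*, i.e. t* ≥ 6.73.
Moderate type (on-path payoff 1159 − 76×3.5 = 893) won't mimic when 893 ≥ 1854 − 76·t*, i.e. t* ≥ 12.64.
Both must hold, so t* = max(6.73, 12.64) = 12.64. The moderate type's constraint binds.

12.64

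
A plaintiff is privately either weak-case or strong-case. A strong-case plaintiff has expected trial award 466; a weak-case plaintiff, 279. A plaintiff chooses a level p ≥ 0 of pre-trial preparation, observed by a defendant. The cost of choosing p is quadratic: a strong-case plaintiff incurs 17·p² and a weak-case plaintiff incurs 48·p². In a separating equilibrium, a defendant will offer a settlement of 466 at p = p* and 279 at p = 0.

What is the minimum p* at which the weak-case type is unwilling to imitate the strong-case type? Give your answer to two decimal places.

The weak-case type at p = 0 receives 279; imitating at p* yields 466 − 48·p*².
Indifference: 279 = 466 − 48·p*², so p*² = (466 − 279) / 48 ≈ 3.8958.
p* = √3.8958 ≈ 1.97.

1.97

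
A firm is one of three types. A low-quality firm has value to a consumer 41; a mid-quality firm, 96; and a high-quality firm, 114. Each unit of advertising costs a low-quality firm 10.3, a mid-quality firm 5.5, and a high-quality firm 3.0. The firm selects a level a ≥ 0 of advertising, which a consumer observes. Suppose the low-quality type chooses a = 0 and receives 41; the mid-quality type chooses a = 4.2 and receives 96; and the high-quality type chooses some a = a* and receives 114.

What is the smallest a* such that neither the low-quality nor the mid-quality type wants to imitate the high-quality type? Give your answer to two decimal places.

7.47

Mid-quality type (on-path payoff 96 − 5.5×4.2 = 72.9) won't mimic when 72.9 ≥ 114 − 5.5·a*, i.e. a* ≥ 7.47.
Low-quality type (on-path payoff 41) won't mimic when 41 ≥ 114 − 10.3·a*, i.e. a* ≥ 7.09.
Both must hold, so a* = max(7.09, 7.47) = 7.47. The mid-quality type's constraint binds.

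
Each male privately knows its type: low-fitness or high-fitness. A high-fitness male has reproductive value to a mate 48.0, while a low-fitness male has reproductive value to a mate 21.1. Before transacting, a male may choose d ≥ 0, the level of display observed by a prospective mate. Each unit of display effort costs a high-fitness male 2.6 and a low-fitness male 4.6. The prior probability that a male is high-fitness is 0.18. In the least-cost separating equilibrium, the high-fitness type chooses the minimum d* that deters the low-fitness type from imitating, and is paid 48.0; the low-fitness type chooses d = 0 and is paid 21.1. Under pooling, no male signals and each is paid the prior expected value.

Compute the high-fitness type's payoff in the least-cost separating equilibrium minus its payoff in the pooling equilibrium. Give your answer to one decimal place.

6.9

Least-cost separating signal: d* solves 21.1 = 48.0 − 4.6·d*, so d* = (48.0 − 21.1)/4.6 ≈ 5.8478.
High-fitness type's separating payoff: 48.0 − 2.6 × d* = 48.0 − 2.6 × (48.0 − 21.1)/4.6 = 48.0 − 69.94/4.6 ≈ 32.796.
Pooling payoff: 0.18 × 48.0 + 0.82 × 21.1 = 25.942.
Difference: 32.796 − 25.942 = 6.854, i.e. 6.9 to one decimal place.
The high-fitness type prefers to separate.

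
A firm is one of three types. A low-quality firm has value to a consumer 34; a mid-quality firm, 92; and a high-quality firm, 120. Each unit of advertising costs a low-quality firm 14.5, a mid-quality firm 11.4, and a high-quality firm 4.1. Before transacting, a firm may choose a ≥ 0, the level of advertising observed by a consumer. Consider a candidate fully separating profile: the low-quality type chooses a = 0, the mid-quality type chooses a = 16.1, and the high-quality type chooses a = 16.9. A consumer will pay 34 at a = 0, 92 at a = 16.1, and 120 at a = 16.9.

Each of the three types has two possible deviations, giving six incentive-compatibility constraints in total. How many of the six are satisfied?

Low-quality (own payoff 34): to a=16.1 gives 92 − 14.5×16.1 = -141.45 → no gain ✓; to a=16.9 gives 120 − 14.5×16.9 = -125.05 → no gain ✓.
High-quality (own payoff 120 − 4.1×16.9 = 50.71): to a=0 gives 34 → no gain ✓; to a=16.1 gives 92 − 4.1×16.1 = 25.99 → no gain ✓.
Mid-quality (own payoff 92 − 11.4×16.1 = -91.54): to a=0 gives 34 → profitable ✗; to a=16.9 gives 120 − 11.4×16.9 = -72.66 → profitable ✗.
4 of the 6 constraints hold; not an equilibrium.

4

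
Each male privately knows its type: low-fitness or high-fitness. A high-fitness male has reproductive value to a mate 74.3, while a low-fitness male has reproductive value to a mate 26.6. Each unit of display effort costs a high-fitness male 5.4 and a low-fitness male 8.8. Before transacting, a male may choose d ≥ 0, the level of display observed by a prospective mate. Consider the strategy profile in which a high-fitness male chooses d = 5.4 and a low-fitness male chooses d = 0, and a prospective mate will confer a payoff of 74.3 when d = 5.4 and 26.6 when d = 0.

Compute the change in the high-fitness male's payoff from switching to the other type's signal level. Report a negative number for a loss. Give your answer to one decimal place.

Playing d = 5.4 the high-fitness male receives 74.3 − 5.4 × 5.4 = 45.14.
Deviating to d = 0 yields 26.6 instead.
Gain from deviating: 26.6 − 45.14 = -18.54, i.e. -18.5 to one decimal place.
The gain is negative, so the high-fitness type's incentive-compatibility constraint is satisfied.

-18.5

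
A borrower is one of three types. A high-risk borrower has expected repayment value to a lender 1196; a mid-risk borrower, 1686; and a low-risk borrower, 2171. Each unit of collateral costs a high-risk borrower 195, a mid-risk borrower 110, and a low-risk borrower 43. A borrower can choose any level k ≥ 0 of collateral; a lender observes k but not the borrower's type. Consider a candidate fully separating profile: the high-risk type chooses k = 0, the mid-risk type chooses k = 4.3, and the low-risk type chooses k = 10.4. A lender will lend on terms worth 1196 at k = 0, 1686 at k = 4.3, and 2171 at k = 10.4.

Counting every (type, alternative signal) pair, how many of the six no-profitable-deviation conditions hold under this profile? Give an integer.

6

High-risk (own payoff 1196): to k=4.3 gives 1686 − 195×4.3 = 847.5 → no gain ✓; to k=10.4 gives 2171 − 195×10.4 = 143 → no gain ✓.
Mid-risk (own payoff 1686 − 110×4.3 = 1213): to k=0 gives 1196 → no gain ✓; to k=10.4 gives 2171 − 110×10.4 = 1027 → no gain ✓.
Low-risk (own payoff 2171 − 43×10.4 = 1723.8): to k=0 gives 1196 → no gain ✓; to k=4.3 gives 1686 − 43×4.3 = 1501.1 → no gain ✓.
6 of the 6 constraints hold; this profile is a separating equilibrium.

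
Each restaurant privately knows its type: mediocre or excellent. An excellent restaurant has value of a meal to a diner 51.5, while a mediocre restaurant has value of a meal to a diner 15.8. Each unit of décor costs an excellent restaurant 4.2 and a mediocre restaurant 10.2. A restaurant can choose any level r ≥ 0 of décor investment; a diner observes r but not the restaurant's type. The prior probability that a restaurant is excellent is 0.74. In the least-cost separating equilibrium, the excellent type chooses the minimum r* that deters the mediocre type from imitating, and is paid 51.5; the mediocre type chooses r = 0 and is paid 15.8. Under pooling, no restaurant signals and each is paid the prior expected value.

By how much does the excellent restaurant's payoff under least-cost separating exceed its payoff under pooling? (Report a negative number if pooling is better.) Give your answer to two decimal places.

-5.42

Least-cost separating signal: r* solves 15.8 = 51.5 − 10.2·r*, so r* = (51.5 − 15.8)/10.2 = 3.5.
Excellent type's separating payoff: 51.5 − 4.2 × r* = 51.5 − 4.2 × (51.5 − 15.8)/10.2 = 51.5 − 149.94/10.2 = 36.8.
Pooling payoff: 0.74 × 51.5 + 0.26 × 15.8 = 42.218.
Difference: 36.8 − 42.218 = -5.418, i.e. -5.42 to two decimal places.
The excellent type would prefer the pooling outcome.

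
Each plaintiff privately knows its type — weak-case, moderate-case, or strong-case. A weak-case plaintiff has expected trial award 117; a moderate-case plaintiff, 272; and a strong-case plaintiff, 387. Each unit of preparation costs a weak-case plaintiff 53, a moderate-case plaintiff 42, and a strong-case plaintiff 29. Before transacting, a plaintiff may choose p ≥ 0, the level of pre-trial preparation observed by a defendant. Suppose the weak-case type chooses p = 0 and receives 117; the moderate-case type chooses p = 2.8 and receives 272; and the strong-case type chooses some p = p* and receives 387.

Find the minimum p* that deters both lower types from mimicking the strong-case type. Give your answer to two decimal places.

Weak-case type (on-path payoff 117) won't mimic when 117 ≥ 387 − 53·p*, i.e. p* ≥ 5.09.
Moderate-case type (on-path payoff 272 − 42×2.8 = 154.4) won't mimic when 154.4 ≥ 387 − 42·p*, i.e. p* ≥ 5.54.
Both must hold, so p* = max(5.09, 5.54) = 5.54. The moderate-case type's constraint binds.

5.54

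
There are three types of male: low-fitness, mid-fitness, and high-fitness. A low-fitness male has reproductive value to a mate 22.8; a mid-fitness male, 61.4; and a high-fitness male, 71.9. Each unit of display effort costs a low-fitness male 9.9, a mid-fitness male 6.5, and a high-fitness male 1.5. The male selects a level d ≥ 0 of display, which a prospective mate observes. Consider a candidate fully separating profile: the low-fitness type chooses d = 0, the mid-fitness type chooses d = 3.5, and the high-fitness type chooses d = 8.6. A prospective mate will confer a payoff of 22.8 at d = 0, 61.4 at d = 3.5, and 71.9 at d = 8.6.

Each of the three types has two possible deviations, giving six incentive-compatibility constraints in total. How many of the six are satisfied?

Mid-fitness (own payoff 61.4 − 6.5×3.5 = 38.65): to d=0 gives 22.8 → no gain ✓; to d=8.6 gives 71.9 − 6.5×8.6 = 16 → no gain ✓.
Low-fitness (own payoff 22.8): to d=3.5 gives 61.4 − 9.9×3.5 = 26.75 → profitable ✗; to d=8.6 gives 71.9 − 9.9×8.6 = -13.24 → no gain ✓.
High-fitness (own payoff 71.9 − 1.5×8.6 = 59): to d=0 gives 22.8 → no gain ✓; to d=3.5 gives 61.4 − 1.5×3.5 = 56.15 → no gain ✓.
5 of the 6 constraints hold; not an equilibrium.

5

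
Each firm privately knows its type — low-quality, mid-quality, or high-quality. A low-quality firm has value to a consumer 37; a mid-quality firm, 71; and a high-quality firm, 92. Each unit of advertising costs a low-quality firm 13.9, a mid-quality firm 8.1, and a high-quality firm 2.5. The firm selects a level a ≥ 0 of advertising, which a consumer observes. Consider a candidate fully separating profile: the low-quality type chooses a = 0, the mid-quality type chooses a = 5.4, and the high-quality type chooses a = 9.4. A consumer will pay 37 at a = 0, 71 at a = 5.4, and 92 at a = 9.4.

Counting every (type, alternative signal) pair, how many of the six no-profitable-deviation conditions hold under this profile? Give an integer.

5

High-quality (own payoff 92 − 2.5×9.4 = 68.5): to a=0 gives 37 → no gain ✓; to a=5.4 gives 71 − 2.5×5.4 = 57.5 → no gain ✓.
Low-quality (own payoff 37): to a=5.4 gives 71 − 13.9×5.4 = -4.06 → no gain ✓; to a=9.4 gives 92 − 13.9×9.4 = -38.66 → no gain ✓.
Mid-quality (own payoff 71 − 8.1×5.4 = 27.26): to a=0 gives 37 → profitable ✗; to a=9.4 gives 92 − 8.1×9.4 = 15.86 → no gain ✓.
5 of the 6 constraints hold; not an equilibrium.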